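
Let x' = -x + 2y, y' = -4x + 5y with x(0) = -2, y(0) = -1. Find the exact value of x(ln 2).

A = [[-1,2],[-4,5]]; eigenvalues λ = 3, 1.
Eigenvectors: (-1,-2) for λ=3, (-1,-1) for λ=1.
From the initial condition, c_1 = -1, c_2 = 3.
x(ln 2) = (-1)(2^3)(-1) + (3)(2^1)(-1) = 2.

2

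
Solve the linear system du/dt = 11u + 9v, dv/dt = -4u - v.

Coefficient matrix A = [[11, 9], [-4, -1]].
Characteristic polynomial det(A - λI) = λ^2 - 10λ + 25 = 0.
Single eigenvalue λ = 5 with algebraic multiplicity 2.
Eigenvector v = (-3,2); generalized eigenvector w with (A-λI)w=v is (-2,1).
General solution: e^(5t)[C_1·v + C_2·(t·v + w)].

u(t) = -3C_1e^(5t) - 3C_2te^(5t) - 2C_2e^(5t), v(t) = 2C_1e^(5t) + 2C_2te^(5t) + C_2e^(5t)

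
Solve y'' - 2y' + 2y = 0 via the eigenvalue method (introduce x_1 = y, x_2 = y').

y(t) = K_1e^(t)cos(t) + K_2e^(t)sin(t)

Let x_1 = y, x_2 = y'. Then x_1' = x_2 and x_2' = -2x_1 + 2x_2.
A = [[0,1],[-2,2]]; det(A-λI) = λ^2 - 2λ + 2.
Eigenvalues λ = 1 ± i.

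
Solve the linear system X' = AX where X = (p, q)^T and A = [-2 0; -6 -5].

Coefficient matrix A = [[-2, 0], [-6, -5]].
Characteristic polynomial det(A - λI) = λ^2 + 7λ + 10 = 0.
Eigenvalues λ = -5, -2.
For λ=-5: (A-λI) row 1 is [3, 0], so an eigenvector is (0, 1).
For λ=-2: (A-λI) row 2 is [-6, -3], so an eigenvector is (-1, 2).
General solution: c_1e^(-5t)(0,1) + c_2e^(-2t)(-1,2).

p(t) = -c_2e^(-2t), q(t) = c_1e^(-5t) + 2c_2e^(-2t)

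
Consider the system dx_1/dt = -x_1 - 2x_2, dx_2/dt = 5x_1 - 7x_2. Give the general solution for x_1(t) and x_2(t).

x_1(t) = -C_1e^(-4t)sin(t) - C_1e^(-4t)cos(t) - C_2e^(-4t)sin(t) + C_2e^(-4t)cos(t), x_2(t) = -2C_1e^(-4t)sin(t) - C_1e^(-4t)cos(t) - C_2e^(-4t)sin(t) + 2C_2e^(-4t)cos(t)

Coefficient matrix A = [[-1, -2], [5, -7]].
Characteristic polynomial det(A - λI) = λ^2 + 8λ + 17 = 0.
Eigenvalues λ = -4 ± i (complex conjugate pair).
For λ=-4+i: an eigenvector is (-1,-1) - i(-1,-2) = (-1 + i, -1 + 2i).
A real fundamental pair from Re and Im of e^((-4+i)t)v: X_1 = e^(-4t)(cos(t)·(-1,-1) + sin(t)·(-1,-2)), X_2 = e^(-4t)(sin(t)·(-1,-1) - cos(t)·(-1,-2)).
General solution: C_1X_1 + C_2X_2.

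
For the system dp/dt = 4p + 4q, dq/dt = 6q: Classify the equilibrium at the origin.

A = [[4,4],[0,6]]; det(A-λI) = λ^2 - 10λ + 24.
λ = 4, 6: both positive.

unstable node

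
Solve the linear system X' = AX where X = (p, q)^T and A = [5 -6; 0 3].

Coefficient matrix A = [[5, -6], [0, 3]].
Characteristic polynomial det(A - λI) = λ^2 - 8λ + 15 = 0.
Eigenvalues λ = 3, 5.
For λ=3: (A-λI) row 1 is [2, -6], so an eigenvector is (3, 1).
For λ=5: (A-λI) row 1 is [0, -6], so an eigenvector is (-1, 0).
General solution: C_1e^(3t)(3,1) + C_2e^(5t)(-1,0).

p(t) = 3C_1e^(3t) - C_2e^(5t), q(t) = C_1e^(3t)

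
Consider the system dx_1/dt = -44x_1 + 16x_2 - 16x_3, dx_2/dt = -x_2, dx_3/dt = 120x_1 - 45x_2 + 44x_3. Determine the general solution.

Coefficient matrix A = [[-44, 16, -16], [0, -1, 0], [120, -45, 44]].
det(A - λI) = 0 gives eigenvalues λ = 4, -1, -4.
For λ=4: eigenvector (-1,0,3).
For λ=-1: eigenvector (0,1,1).
For λ=-4: eigenvector (2,0,-5).
General solution: c_1e^(4t)(-1,0,3) + c_2e^(-t)(0,1,1) + c_3e^(-4t)(2,0,-5).

x_1(t) = -c_1e^(4t) + 2c_3e^(-4t), x_2(t) = c_2e^(-t), x_3(t) = 3c_1e^(4t) + c_2e^(-t) - 5c_3e^(-4t)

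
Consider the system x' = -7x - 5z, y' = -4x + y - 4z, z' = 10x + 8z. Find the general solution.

x(t) = C_2e^(-2t) - C_3e^(3t), y(t) = C_1e^(t) - 2C_3e^(3t), z(t) = -C_2e^(-2t) + 2C_3e^(3t)

Coefficient matrix A = [[-7, 0, -5], [-4, 1, -4], [10, 0, 8]].
det(A - λI) = 0 gives eigenvalues λ = 1, -2, 3.
For λ=1: eigenvector (0,1,0).
For λ=-2: eigenvector (1,0,-1).
For λ=3: eigenvector (-1,-2,2).
General solution: C_1e^(t)(0,1,0) + C_2e^(-2t)(1,0,-1) + C_3e^(3t)(-1,-2,2).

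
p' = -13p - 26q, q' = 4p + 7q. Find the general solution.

p(t) = -3c_1e^(-3t)sin(2t) - 2c_1e^(-3t)cos(2t) - 2c_2e^(-3t)sin(2t) + 3c_2e^(-3t)cos(2t), q(t) = c_1e^(-3t)sin(2t) + c_1e^(-3t)cos(2t) + c_2e^(-3t)sin(2t) - c_2e^(-3t)cos(2t)

Coefficient matrix A = [[-13, -26], [4, 7]].
Characteristic polynomial det(A - λI) = λ^2 + 6λ + 13 = 0.
Eigenvalues λ = -3 ± 2i (complex conjugate pair).
For λ=-3+2i: an eigenvector is (-2,1) - i(-3,1) = (-2 + 3i, 1 - i).
A real fundamental pair from Re and Im of e^((-3+2i)t)v: X_1 = e^(-3t)(cos(2t)·(-2,1) + sin(2t)·(-3,1)), X_2 = e^(-3t)(sin(2t)·(-2,1) - cos(2t)·(-3,1)).
General solution: c_1X_1 + c_2X_2.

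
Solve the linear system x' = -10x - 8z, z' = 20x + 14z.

x(t) = C_1e^(2t)sin(4t) + C_1e^(2t)cos(4t) + C_2e^(2t)sin(4t) - C_2e^(2t)cos(4t), z(t) = -C_1e^(2t)sin(4t) - 2C_1e^(2t)cos(4t) - 2C_2e^(2t)sin(4t) + C_2e^(2t)cos(4t)

Coefficient matrix A = [[-10, -8], [20, 14]].
Characteristic polynomial det(A - λI) = λ^2 - 4λ + 20 = 0.
Eigenvalues λ = 2 ± 4i (complex conjugate pair).
For λ=2+4i: an eigenvector is (1,-2) - i(1,-1) = (1 - i, -2 + i).
A real fundamental pair from Re and Im of e^((2+4i)t)v: X_1 = e^(2t)(cos(4t)·(1,-2) + sin(4t)·(1,-1)), X_2 = e^(2t)(sin(4t)·(1,-2) - cos(4t)·(1,-1)).
General solution: C_1X_1 + C_2X_2.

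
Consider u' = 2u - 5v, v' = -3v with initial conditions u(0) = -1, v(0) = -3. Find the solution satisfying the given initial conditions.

u(t) = 2e^(2t) - 3e^(-3t), v(t) = -3e^(-3t)

Coefficient matrix A = [[2, -5], [0, -3]].
Characteristic polynomial det(A - λI) = λ^2 + λ - 6 = 0.
Eigenvalues λ = -3, 2.
For λ=-3: (A-λI) row 1 is [5, -5], so an eigenvector is (-1, -1).
For λ=2: (A-λI) row 1 is [0, -5], so an eigenvector is (1, 0).
General solution: C_1e^(-3t)(-1,-1) + C_2e^(2t)(1,0).
Applying u(0)=-1, v(0)=-3 gives C_1=3, C_2=2.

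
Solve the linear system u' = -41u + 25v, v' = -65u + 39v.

Coefficient matrix A = [[-41, 25], [-65, 39]].
Characteristic polynomial det(A - λI) = λ^2 + 2λ + 26 = 0.
Eigenvalues λ = -1 ± 5i (complex conjugate pair).
For λ=-1+5i: an eigenvector is (-1,-2) - i(-2,-3) = (-1 + 2i, -2 + 3i).
A real fundamental pair from Re and Im of e^((-1+5i)t)v: X_1 = e^(-t)(cos(5t)·(-1,-2) + sin(5t)·(-2,-3)), X_2 = e^(-t)(sin(5t)·(-1,-2) - cos(5t)·(-2,-3)).
General solution: C_1X_1 + C_2X_2.

u(t) = -2C_1e^(-t)sin(5t) - C_1e^(-t)cos(5t) - C_2e^(-t)sin(5t) + 2C_2e^(-t)cos(5t), v(t) = -3C_1e^(-t)sin(5t) - 2C_1e^(-t)cos(5t) - 2C_2e^(-t)sin(5t) + 3C_2e^(-t)cos(5t)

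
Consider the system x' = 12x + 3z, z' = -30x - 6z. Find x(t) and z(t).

x(t) = C_1e^(3t)sin(3t) - C_2e^(3t)cos(3t), z(t) = -3C_1e^(3t)sin(3t) + C_1e^(3t)cos(3t) + C_2e^(3t)sin(3t) + 3C_2e^(3t)cos(3t)

Coefficient matrix A = [[12, 3], [-30, -6]].
Characteristic polynomial det(A - λI) = λ^2 - 6λ + 18 = 0.
Eigenvalues λ = 3 ± 3i (complex conjugate pair).
For λ=3+3i: an eigenvector is (0,1) - i(1,-3) = (0 - i, 1 + 3i).
A real fundamental pair from Re and Im of e^((3+3i)t)v: X_1 = e^(3t)(cos(3t)·(0,1) + sin(3t)·(1,-3)), X_2 = e^(3t)(sin(3t)·(0,1) - cos(3t)·(1,-3)).
General solution: C_1X_1 + C_2X_2.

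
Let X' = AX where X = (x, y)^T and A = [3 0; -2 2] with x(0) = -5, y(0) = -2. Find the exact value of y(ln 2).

A = [[3,0],[-2,2]]; eigenvalues λ = 2, 3.
Eigenvectors: (0,-1) for λ=2, (1,-2) for λ=3.
From the initial condition, c_1 = 12, c_2 = -5.
y(ln 2) = (12)(2^2)(-1) + (-5)(2^3)(-2) = 32.

32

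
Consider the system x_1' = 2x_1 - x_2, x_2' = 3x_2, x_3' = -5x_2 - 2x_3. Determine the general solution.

x_1(t) = -K_2e^(3t) + K_3e^(2t), x_2(t) = K_2e^(3t), x_3(t) = K_1e^(-2t) - K_2e^(3t)

Coefficient matrix A = [[2, -1, 0], [0, 3, 0], [0, -5, -2]].
det(A - λI) = 0 gives eigenvalues λ = -2, 3, 2.
For λ=-2: eigenvector (0,0,1).
For λ=3: eigenvector (-1,1,-1).
For λ=2: eigenvector (1,0,0).
General solution: K_1e^(-2t)(0,0,1) + K_2e^(3t)(-1,1,-1) + K_3e^(2t)(1,0,0).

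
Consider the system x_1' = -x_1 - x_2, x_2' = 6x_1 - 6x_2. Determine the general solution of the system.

x_1(t) = -K_1e^(-4t) - K_2e^(-3t), x_2(t) = -3K_1e^(-4t) - 2K_2e^(-3t)

Coefficient matrix A = [[-1, -1], [6, -6]].
Characteristic polynomial det(A - λI) = λ^2 + 7λ + 12 = 0.
Eigenvalues λ = -4, -3.
For λ=-4: (A-λI) row 1 is [3, -1], so an eigenvector is (-1, -3).
For λ=-3: (A-λI) row 1 is [2, -1], so an eigenvector is (-1, -2).
General solution: K_1e^(-4t)(-1,-3) + K_2e^(-3t)(-1,-2).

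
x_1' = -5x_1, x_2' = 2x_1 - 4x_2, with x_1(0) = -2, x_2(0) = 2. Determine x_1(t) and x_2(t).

Coefficient matrix A = [[-5, 0], [2, -4]].
Characteristic polynomial det(A - λI) = λ^2 + 9λ + 20 = 0.
Eigenvalues λ = -4, -5.
For λ=-4: (A-λI) row 1 is [-1, 0], so an eigenvector is (0, 1).
For λ=-5: (A-λI) row 2 is [2, 1], so an eigenvector is (1, -2).
General solution: C_1e^(-4t)(0,1) + C_2e^(-5t)(1,-2).
Applying x_1(0)=-2, x_2(0)=2 gives C_1=-2, C_2=-2.

x_1(t) = -2e^(-5t), x_2(t) = -2e^(-4t) + 4e^(-5t)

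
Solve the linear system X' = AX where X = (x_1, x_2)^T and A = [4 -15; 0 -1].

Coefficient matrix A = [[4, -15], [0, -1]].
Characteristic polynomial det(A - λI) = λ^2 - 3λ - 4 = 0.
Eigenvalues λ = -1, 4.
For λ=-1: (A-λI) row 1 is [5, -15], so an eigenvector is (3, 1).
For λ=4: (A-λI) row 1 is [0, -15], so an eigenvector is (1, 0).
General solution: c_1e^(-t)(3,1) + c_2e^(4t)(1,0).

x_1(t) = 3c_1e^(-t) + c_2e^(4t), x_2(t) = c_1e^(-t)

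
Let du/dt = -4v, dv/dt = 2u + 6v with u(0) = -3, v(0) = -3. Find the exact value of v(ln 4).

-2208

A = [[0,-4],[2,6]]; eigenvalues λ = 2, 4.
Eigenvectors: (2,-1) for λ=2, (-1,1) for λ=4.
From the initial condition, c_1 = -6, c_2 = -9.
v(ln 4) = (-6)(4^2)(-1) + (-9)(4^4)(1) = -2208.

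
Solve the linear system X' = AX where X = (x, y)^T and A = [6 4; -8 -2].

Coefficient matrix A = [[6, 4], [-8, -2]].
Characteristic polynomial det(A - λI) = λ^2 - 4λ + 20 = 0.
Eigenvalues λ = 2 ± 4i (complex conjugate pair).
For λ=2+4i: an eigenvector is (-1,1) - i(0,1) = (-1, 1 - i).
A real fundamental pair from Re and Im of e^((2+4i)t)v: X_1 = e^(2t)(cos(4t)·(-1,1) + sin(4t)·(0,1)), X_2 = e^(2t)(sin(4t)·(-1,1) - cos(4t)·(0,1)).
General solution: K_1X_1 + K_2X_2.

x(t) = -K_1e^(2t)cos(4t) - K_2e^(2t)sin(4t), y(t) = K_1e^(2t)sin(4t) + K_1e^(2t)cos(4t) + K_2e^(2t)sin(4t) - K_2e^(2t)cos(4t)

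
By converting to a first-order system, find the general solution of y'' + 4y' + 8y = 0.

Let x_1 = y, x_2 = y'. Then x_1' = x_2 and x_2' = -8x_1 - 4x_2.
A = [[0,1],[-8,-4]]; det(A-λI) = λ^2 + 4λ + 8.
Eigenvalues λ = -2 ± 2i.

y(t) = c_1e^(-2t)cos(2t) + c_2e^(-2t)sin(2t)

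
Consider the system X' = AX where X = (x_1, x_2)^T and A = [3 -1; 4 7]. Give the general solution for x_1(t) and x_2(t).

x_1(t) = -c_1e^(5t) - c_2te^(5t), x_2(t) = 2c_1e^(5t) + 2c_2te^(5t) + c_2e^(5t)

Coefficient matrix A = [[3, -1], [4, 7]].
Characteristic polynomial det(A - λI) = λ^2 - 10λ + 25 = 0.
Single eigenvalue λ = 5 with algebraic multiplicity 2.
Eigenvector v = (-1,2); generalized eigenvector w with (A-λI)w=v is (0,1).
General solution: e^(5t)[c_1·v + c_2·(t·v + w)].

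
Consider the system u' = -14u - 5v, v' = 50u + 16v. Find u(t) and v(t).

Coefficient matrix A = [[-14, -5], [50, 16]].
Characteristic polynomial det(A - λI) = λ^2 - 2λ + 26 = 0.
Eigenvalues λ = 1 ± 5i (complex conjugate pair).
For λ=1+5i: an eigenvector is (-1,3) - i(0,-1) = (-1, 3 + i).
A real fundamental pair from Re and Im of e^((1+5i)t)v: X_1 = e^(t)(cos(5t)·(-1,3) + sin(5t)·(0,-1)), X_2 = e^(t)(sin(5t)·(-1,3) - cos(5t)·(0,-1)).
General solution: c_1X_1 + c_2X_2.

u(t) = -c_1e^(t)cos(5t) - c_2e^(t)sin(5t), v(t) = -c_1e^(t)sin(5t) + 3c_1e^(t)cos(5t) + 3c_2e^(t)sin(5t) + c_2e^(t)cos(5t)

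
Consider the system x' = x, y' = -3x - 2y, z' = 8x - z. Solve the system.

x(t) = C_1e^(t), y(t) = -C_1e^(t) + C_2e^(-2t), z(t) = 4C_1e^(t) + C_3e^(-t)

Coefficient matrix A = [[1, 0, 0], [-3, -2, 0], [8, 0, -1]].
det(A - λI) = 0 gives eigenvalues λ = 1, -2, -1.
For λ=1: eigenvector (1,-1,4).
For λ=-2: eigenvector (0,1,0).
For λ=-1: eigenvector (0,0,1).
General solution: C_1e^(t)(1,-1,4) + C_2e^(-2t)(0,1,0) + C_3e^(-t)(0,0,1).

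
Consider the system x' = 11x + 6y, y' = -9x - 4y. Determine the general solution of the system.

x(t) = -2C_1e^(2t) + C_2e^(5t), y(t) = 3C_1e^(2t) - C_2e^(5t)

Coefficient matrix A = [[11, 6], [-9, -4]].
Characteristic polynomial det(A - λI) = λ^2 - 7λ + 10 = 0.
Eigenvalues λ = 2, 5.
For λ=2: (A-λI) row 1 is [9, 6], so an eigenvector is (-2, 3).
For λ=5: (A-λI) row 1 is [6, 6], so an eigenvector is (1, -1).
General solution: C_1e^(2t)(-2,3) + C_2e^(5t)(1,-1).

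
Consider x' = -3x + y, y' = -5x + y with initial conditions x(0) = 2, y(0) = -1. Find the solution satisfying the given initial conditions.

Coefficient matrix A = [[-3, 1], [-5, 1]].
Characteristic polynomial det(A - λI) = λ^2 + 2λ + 2 = 0.
Eigenvalues λ = -1 ± i (complex conjugate pair).
For λ=-1+i: an eigenvector is (0,1) - i(1,2) = (0 - i, 1 - 2i).
A real fundamental pair from Re and Im of e^((-1+i)t)v: X_1 = e^(-t)(cos(t)·(0,1) + sin(t)·(1,2)), X_2 = e^(-t)(sin(t)·(0,1) - cos(t)·(1,2)).
General solution: K_1X_1 + K_2X_2.
Applying x(0)=2, y(0)=-1 gives K_1=-5, K_2=-2.

x(t) = -5e^(-t)sin(t) + 2e^(-t)cos(t), y(t) = -12e^(-t)sin(t) - e^(-t)cos(t)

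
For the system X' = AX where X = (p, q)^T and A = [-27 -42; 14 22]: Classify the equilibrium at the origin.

A = [[-27,-42],[14,22]]; det(A-λI) = λ^2 + 5λ - 6.
λ = 1, -6: opposite signs.

saddle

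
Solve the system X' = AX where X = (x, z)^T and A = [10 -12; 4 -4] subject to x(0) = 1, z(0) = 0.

Coefficient matrix A = [[10, -12], [4, -4]].
Characteristic polynomial det(A - λI) = λ^2 - 6λ + 8 = 0.
Eigenvalues λ = 4, 2.
For λ=4: (A-λI) row 1 is [6, -12], so an eigenvector is (-2, -1).
For λ=2: (A-λI) row 1 is [8, -12], so an eigenvector is (3, 2).
General solution: C_1e^(4t)(-2,-1) + C_2e^(2t)(3,2).
Applying x(0)=1, z(0)=0 gives C_1=-2, C_2=-1.

x(t) = 4e^(4t) - 3e^(2t), z(t) = 2e^(4t) - 2e^(2t)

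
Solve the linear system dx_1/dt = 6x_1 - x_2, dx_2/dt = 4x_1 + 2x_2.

Coefficient matrix A = [[6, -1], [4, 2]].
Characteristic polynomial det(A - λI) = λ^2 - 8λ + 16 = 0.
Single eigenvalue λ = 4 with algebraic multiplicity 2.
Eigenvector v = (1,2); generalized eigenvector w with (A-λI)w=v is (2,3).
General solution: e^(4t)[K_1·v + K_2·(t·v + w)].

x_1(t) = K_1e^(4t) + K_2te^(4t) + 2K_2e^(4t), x_2(t) = 2K_1e^(4t) + 2K_2te^(4t) + 3K_2e^(4t)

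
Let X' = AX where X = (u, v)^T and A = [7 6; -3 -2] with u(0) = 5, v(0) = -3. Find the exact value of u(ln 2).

A = [[7,6],[-3,-2]]; eigenvalues λ = 4, 1.
Eigenvectors: (-2,1) for λ=4, (1,-1) for λ=1.
From the initial condition, c_1 = -2, c_2 = 1.
u(ln 2) = (-2)(2^4)(-2) + (1)(2^1)(1) = 66.

66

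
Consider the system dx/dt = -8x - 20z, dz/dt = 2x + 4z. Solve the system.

Coefficient matrix A = [[-8, -20], [2, 4]].
Characteristic polynomial det(A - λI) = λ^2 + 4λ + 8 = 0.
Eigenvalues λ = -2 ± 2i (complex conjugate pair).
For λ=-2+2i: an eigenvector is (-1,0) - i(3,-1) = (-1 - 3i, 0 + i).
A real fundamental pair from Re and Im of e^((-2+2i)t)v: X_1 = e^(-2t)(cos(2t)·(-1,0) + sin(2t)·(3,-1)), X_2 = e^(-2t)(sin(2t)·(-1,0) - cos(2t)·(3,-1)).
General solution: K_1X_1 + K_2X_2.

x(t) = 3K_1e^(-2t)sin(2t) - K_1e^(-2t)cos(2t) - K_2e^(-2t)sin(2t) - 3K_2e^(-2t)cos(2t), z(t) = -K_1e^(-2t)sin(2t) + K_2e^(-2t)cos(2t)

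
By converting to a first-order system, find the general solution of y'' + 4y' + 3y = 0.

y(t) = c_1e^(-3t) + c_2e^(-t)

Let x_1 = y, x_2 = y'. Then x_1' = x_2 and x_2' = -3x_1 - 4x_2.
A = [[0,1],[-3,-4]]; det(A-λI) = λ^2 + 4λ + 3.
Eigenvalues λ = -3, -1 with eigenvectors (1,-3), (1,-1).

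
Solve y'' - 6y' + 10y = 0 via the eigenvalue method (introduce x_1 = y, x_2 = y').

Let x_1 = y, x_2 = y'. Then x_1' = x_2 and x_2' = -10x_1 + 6x_2.
A = [[0,1],[-10,6]]; det(A-λI) = λ^2 - 6λ + 10.
Eigenvalues λ = 3 ± i.

y(t) = K_1e^(3t)cos(t) + K_2e^(3t)sin(t)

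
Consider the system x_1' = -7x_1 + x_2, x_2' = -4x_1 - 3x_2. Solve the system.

x_1(t) = K_1e^(-5t) + K_2te^(-5t), x_2(t) = 2K_1e^(-5t) + 2K_2te^(-5t) + K_2e^(-5t)

Coefficient matrix A = [[-7, 1], [-4, -3]].
Characteristic polynomial det(A - λI) = λ^2 + 10λ + 25 = 0.
Single eigenvalue λ = -5 with algebraic multiplicity 2.
Eigenvector v = (1,2); generalized eigenvector w with (A-λI)w=v is (0,1).
General solution: e^(-5t)[K_1·v + K_2·(t·v + w)].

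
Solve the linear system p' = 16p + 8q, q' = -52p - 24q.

p(t) = -K_1e^(-4t)sin(4t) - K_1e^(-4t)cos(4t) - K_2e^(-4t)sin(4t) + K_2e^(-4t)cos(4t), q(t) = 3K_1e^(-4t)sin(4t) + 2K_1e^(-4t)cos(4t) + 2K_2e^(-4t)sin(4t) - 3K_2e^(-4t)cos(4t)

Coefficient matrix A = [[16, 8], [-52, -24]].
Characteristic polynomial det(A - λI) = λ^2 + 8λ + 32 = 0.
Eigenvalues λ = -4 ± 4i (complex conjugate pair).
For λ=-4+4i: an eigenvector is (-1,2) - i(-1,3) = (-1 + i, 2 - 3i).
A real fundamental pair from Re and Im of e^((-4+4i)t)v: X_1 = e^(-4t)(cos(4t)·(-1,2) + sin(4t)·(-1,3)), X_2 = e^(-4t)(sin(4t)·(-1,2) - cos(4t)·(-1,3)).
General solution: K_1X_1 + K_2X_2.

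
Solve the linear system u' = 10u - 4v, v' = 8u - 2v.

u(t) = K_1e^(6t) - K_2e^(2t), v(t) = K_1e^(6t) - 2K_2e^(2t)

Coefficient matrix A = [[10, -4], [8, -2]].
Characteristic polynomial det(A - λI) = λ^2 - 8λ + 12 = 0.
Eigenvalues λ = 6, 2.
For λ=6: (A-λI) row 1 is [4, -4], so an eigenvector is (1, 1).
For λ=2: (A-λI) row 1 is [8, -4], so an eigenvector is (-1, -2).
General solution: K_1e^(6t)(1,1) + K_2e^(2t)(-1,-2).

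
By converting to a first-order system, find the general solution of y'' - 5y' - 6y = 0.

y(t) = C_1e^(-t) + C_2e^(6t)

Let x_1 = y, x_2 = y'. Then x_1' = x_2 and x_2' = 6x_1 + 5x_2.
A = [[0,1],[6,5]]; det(A-λI) = λ^2 - 5λ - 6.
Eigenvalues λ = -1, 6 with eigenvectors (1,-1), (1,6).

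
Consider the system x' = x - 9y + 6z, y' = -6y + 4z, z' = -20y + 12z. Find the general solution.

Coefficient matrix A = [[1, -9, 6], [0, -6, 4], [0, -20, 12]].
det(A - λI) = 0 gives eigenvalues λ = 1, 2, 4.
For λ=1: eigenvector (1,0,0).
For λ=2: eigenvector (3,1,2).
For λ=4: eigenvector (4,2,5).
General solution: C_1e^(t)(1,0,0) + C_2e^(2t)(3,1,2) + C_3e^(4t)(4,2,5).

x(t) = C_1e^(t) + 3C_2e^(2t) + 4C_3e^(4t), y(t) = C_2e^(2t) + 2C_3e^(4t), z(t) = 2C_2e^(2t) + 5C_3e^(4t)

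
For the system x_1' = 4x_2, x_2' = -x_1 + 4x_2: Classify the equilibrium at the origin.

unstable improper node

A = [[0,4],[-1,4]]; det(A-λI) = λ^2 - 4λ + 4.
repeated λ = 2 with a single eigenvector.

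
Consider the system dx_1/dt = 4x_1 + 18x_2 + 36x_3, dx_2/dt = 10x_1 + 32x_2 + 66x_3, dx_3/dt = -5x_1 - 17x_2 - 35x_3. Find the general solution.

Coefficient matrix A = [[4, 18, 36], [10, 32, 66], [-5, -17, -35]].
det(A - λI) = 0 gives eigenvalues λ = 4, -2, -1.
For λ=4: eigenvector (1,2,-1).
For λ=-2: eigenvector (-3,-3,2).
For λ=-1: eigenvector (0,-2,1).
General solution: K_1e^(4t)(1,2,-1) + K_2e^(-2t)(-3,-3,2) + K_3e^(-t)(0,-2,1).

x_1(t) = K_1e^(4t) - 3K_2e^(-2t), x_2(t) = 2K_1e^(4t) - 3K_2e^(-2t) - 2K_3e^(-t), x_3(t) = -K_1e^(4t) + 2K_2e^(-2t) + K_3e^(-t)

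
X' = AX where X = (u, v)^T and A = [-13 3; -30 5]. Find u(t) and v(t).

u(t) = -C_1e^(-4t)cos(3t) - C_2e^(-4t)sin(3t), v(t) = C_1e^(-4t)sin(3t) - 3C_1e^(-4t)cos(3t) - 3C_2e^(-4t)sin(3t) - C_2e^(-4t)cos(3t)

Coefficient matrix A = [[-13, 3], [-30, 5]].
Characteristic polynomial det(A - λI) = λ^2 + 8λ + 25 = 0.
Eigenvalues λ = -4 ± 3i (complex conjugate pair).
For λ=-4+3i: an eigenvector is (-1,-3) - i(0,1) = (-1, -3 - i).
A real fundamental pair from Re and Im of e^((-4+3i)t)v: X_1 = e^(-4t)(cos(3t)·(-1,-3) + sin(3t)·(0,1)), X_2 = e^(-4t)(sin(3t)·(-1,-3) - cos(3t)·(0,1)).
General solution: C_1X_1 + C_2X_2.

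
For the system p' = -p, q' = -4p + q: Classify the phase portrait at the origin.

saddle

A = [[-1,0],[-4,1]]; det(A-λI) = λ^2 - 1.
λ = -1, 1: opposite signs.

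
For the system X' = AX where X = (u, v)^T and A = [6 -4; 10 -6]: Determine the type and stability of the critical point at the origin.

center

A = [[6,-4],[10,-6]]; det(A-λI) = λ^2 + 4.
λ = 0 ± 2i: zero real part.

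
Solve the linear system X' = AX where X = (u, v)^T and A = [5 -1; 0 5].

Coefficient matrix A = [[5, -1], [0, 5]].
Characteristic polynomial det(A - λI) = λ^2 - 10λ + 25 = 0.
Single eigenvalue λ = 5 with algebraic multiplicity 2.
Eigenvector v = (-1,0); generalized eigenvector w with (A-λI)w=v is (-1,1).
General solution: e^(5t)[c_1·v + c_2·(t·v + w)].

u(t) = -c_1e^(5t) - c_2te^(5t) - c_2e^(5t), v(t) = c_2e^(5t)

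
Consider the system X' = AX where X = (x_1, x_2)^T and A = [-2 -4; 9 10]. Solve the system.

Coefficient matrix A = [[-2, -4], [9, 10]].
Characteristic polynomial det(A - λI) = λ^2 - 8λ + 16 = 0.
Single eigenvalue λ = 4 with algebraic multiplicity 2.
Eigenvector v = (2,-3); generalized eigenvector w with (A-λI)w=v is (1,-2).
General solution: e^(4t)[c_1·v + c_2·(t·v + w)].

x_1(t) = 2c_1e^(4t) + 2c_2te^(4t) + c_2e^(4t), x_2(t) = -3c_1e^(4t) - 3c_2te^(4t) - 2c_2e^(4t)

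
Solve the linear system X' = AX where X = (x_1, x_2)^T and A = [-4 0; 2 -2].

Coefficient matrix A = [[-4, 0], [2, -2]].
Characteristic polynomial det(A - λI) = λ^2 + 6λ + 8 = 0.
Eigenvalues λ = -2, -4.
For λ=-2: (A-λI) row 1 is [-2, 0], so an eigenvector is (0, 1).
For λ=-4: (A-λI) row 2 is [2, 2], so an eigenvector is (1, -1).
General solution: K_1e^(-2t)(0,1) + K_2e^(-4t)(1,-1).

x_1(t) = K_2e^(-4t), x_2(t) = K_1e^(-2t) - K_2e^(-4t)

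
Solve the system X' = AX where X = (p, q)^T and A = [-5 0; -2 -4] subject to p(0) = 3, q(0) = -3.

p(t) = 3e^(-5t), q(t) = -9e^(-4t) + 6e^(-5t)

Coefficient matrix A = [[-5, 0], [-2, -4]].
Characteristic polynomial det(A - λI) = λ^2 + 9λ + 20 = 0.
Eigenvalues λ = -5, -4.
For λ=-5: (A-λI) row 2 is [-2, 1], so an eigenvector is (1, 2).
For λ=-4: (A-λI) row 1 is [-1, 0], so an eigenvector is (0, -1).
General solution: C_1e^(-5t)(1,2) + C_2e^(-4t)(0,-1).
Applying p(0)=3, q(0)=-3 gives C_1=3, C_2=9.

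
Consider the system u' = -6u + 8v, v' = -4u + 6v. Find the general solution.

u(t) = -C_1e^(2t) - 2C_2e^(-2t), v(t) = -C_1e^(2t) - C_2e^(-2t)

Coefficient matrix A = [[-6, 8], [-4, 6]].
Characteristic polynomial det(A - λI) = λ^2 - 4 = 0.
Eigenvalues λ = 2, -2.
For λ=2: (A-λI) row 1 is [-8, 8], so an eigenvector is (-1, -1).
For λ=-2: (A-λI) row 1 is [-4, 8], so an eigenvector is (-2, -1).
General solution: C_1e^(2t)(-1,-1) + C_2e^(-2t)(-2,-1).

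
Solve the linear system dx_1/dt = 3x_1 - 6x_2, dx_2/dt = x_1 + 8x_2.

Coefficient matrix A = [[3, -6], [1, 8]].
Characteristic polynomial det(A - λI) = λ^2 - 11λ + 30 = 0.
Eigenvalues λ = 5, 6.
For λ=5: (A-λI) row 1 is [-2, -6], so an eigenvector is (3, -1).
For λ=6: (A-λI) row 1 is [-3, -6], so an eigenvector is (2, -1).
General solution: K_1e^(5t)(3,-1) + K_2e^(6t)(2,-1).

x_1(t) = 3K_1e^(5t) + 2K_2e^(6t), x_2(t) = -K_1e^(5t) - K_2e^(6t)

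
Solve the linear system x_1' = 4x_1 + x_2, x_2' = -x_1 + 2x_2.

Coefficient matrix A = [[4, 1], [-1, 2]].
Characteristic polynomial det(A - λI) = λ^2 - 6λ + 9 = 0.
Single eigenvalue λ = 3 with algebraic multiplicity 2.
Eigenvector v = (1,-1); generalized eigenvector w with (A-λI)w=v is (1,0).
General solution: e^(3t)[C_1·v + C_2·(t·v + w)].

x_1(t) = C_1e^(3t) + C_2te^(3t) + C_2e^(3t), x_2(t) = -C_1e^(3t) - C_2te^(3t)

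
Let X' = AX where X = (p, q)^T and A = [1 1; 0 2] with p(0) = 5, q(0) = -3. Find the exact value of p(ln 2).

4

A = [[1,1],[0,2]]; eigenvalues λ = 2, 1.
Eigenvectors: (1,1) for λ=2, (-1,0) for λ=1.
From the initial condition, c_1 = -3, c_2 = -8.
p(ln 2) = (-3)(2^2)(1) + (-8)(2^1)(-1) = 4.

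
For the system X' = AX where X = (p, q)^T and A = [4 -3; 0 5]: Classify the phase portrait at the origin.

A = [[4,-3],[0,5]]; det(A-λI) = λ^2 - 9λ + 20.
λ = 4, 5: both positive.

unstable node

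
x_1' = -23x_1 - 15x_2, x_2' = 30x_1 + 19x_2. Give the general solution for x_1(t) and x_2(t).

x_1(t) = K_1e^(-2t)sin(3t) + 2K_1e^(-2t)cos(3t) + 2K_2e^(-2t)sin(3t) - K_2e^(-2t)cos(3t), x_2(t) = -K_1e^(-2t)sin(3t) - 3K_1e^(-2t)cos(3t) - 3K_2e^(-2t)sin(3t) + K_2e^(-2t)cos(3t)

Coefficient matrix A = [[-23, -15], [30, 19]].
Characteristic polynomial det(A - λI) = λ^2 + 4λ + 13 = 0.
Eigenvalues λ = -2 ± 3i (complex conjugate pair).
For λ=-2+3i: an eigenvector is (2,-3) - i(1,-1) = (2 - i, -3 + i).
A real fundamental pair from Re and Im of e^((-2+3i)t)v: X_1 = e^(-2t)(cos(3t)·(2,-3) + sin(3t)·(1,-1)), X_2 = e^(-2t)(sin(3t)·(2,-3) - cos(3t)·(1,-1)).
General solution: K_1X_1 + K_2X_2.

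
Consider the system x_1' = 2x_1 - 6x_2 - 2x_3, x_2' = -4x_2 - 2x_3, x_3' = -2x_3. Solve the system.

x_1(t) = c_1e^(2t) + c_2e^(-4t) - c_3e^(-2t), x_2(t) = c_2e^(-4t) - c_3e^(-2t), x_3(t) = c_3e^(-2t)

Coefficient matrix A = [[2, -6, -2], [0, -4, -2], [0, 0, -2]].
det(A - λI) = 0 gives eigenvalues λ = 2, -4, -2.
For λ=2: eigenvector (1,0,0).
For λ=-4: eigenvector (1,1,0).
For λ=-2: eigenvector (-1,-1,1).
General solution: c_1e^(2t)(1,0,0) + c_2e^(-4t)(1,1,0) + c_3e^(-2t)(-1,-1,1).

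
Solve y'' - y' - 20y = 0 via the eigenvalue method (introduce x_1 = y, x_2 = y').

y(t) = C_1e^(-4t) + C_2e^(5t)

Let x_1 = y, x_2 = y'. Then x_1' = x_2 and x_2' = 20x_1 + x_2.
A = [[0,1],[20,1]]; det(A-λI) = λ^2 - λ - 20.
Eigenvalues λ = -4, 5 with eigenvectors (1,-4), (1,5).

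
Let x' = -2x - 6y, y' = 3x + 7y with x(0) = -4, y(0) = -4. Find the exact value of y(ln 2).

-176

A = [[-2,-6],[3,7]]; eigenvalues λ = 4, 1.
Eigenvectors: (-1,1) for λ=4, (2,-1) for λ=1.
From the initial condition, c_1 = -12, c_2 = -8.
y(ln 2) = (-12)(2^4)(1) + (-8)(2^1)(-1) = -176.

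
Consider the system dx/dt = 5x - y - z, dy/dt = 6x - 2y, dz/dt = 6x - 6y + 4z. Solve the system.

Coefficient matrix A = [[5, -1, -1], [6, -2, 0], [6, -6, 4]].
det(A - λI) = 0 gives eigenvalues λ = 1, 2, 4.
For λ=1: eigenvector (-1,-2,-2).
For λ=2: eigenvector (2,3,3).
For λ=4: eigenvector (1,1,0).
General solution: c_1e^(t)(-1,-2,-2) + c_2e^(2t)(2,3,3) + c_3e^(4t)(1,1,0).

x(t) = -c_1e^(t) + 2c_2e^(2t) + c_3e^(4t), y(t) = -2c_1e^(t) + 3c_2e^(2t) + c_3e^(4t), z(t) = -2c_1e^(t) + 3c_2e^(2t)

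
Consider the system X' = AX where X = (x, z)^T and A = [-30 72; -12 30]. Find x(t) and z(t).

x(t) = 2K_1e^(6t) - 3K_2e^(-6t), z(t) = K_1e^(6t) - K_2e^(-6t)

Coefficient matrix A = [[-30, 72], [-12, 30]].
Characteristic polynomial det(A - λI) = λ^2 - 36 = 0.
Eigenvalues λ = 6, -6.
For λ=6: (A-λI) row 1 is [-36, 72], so an eigenvector is (2, 1).
For λ=-6: (A-λI) row 1 is [-24, 72], so an eigenvector is (-3, -1).
General solution: K_1e^(6t)(2,1) + K_2e^(-6t)(-3,-1).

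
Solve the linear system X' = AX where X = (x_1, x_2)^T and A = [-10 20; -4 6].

x_1(t) = -C_1e^(-2t)sin(4t) - 2C_1e^(-2t)cos(4t) - 2C_2e^(-2t)sin(4t) + C_2e^(-2t)cos(4t), x_2(t) = -C_1e^(-2t)cos(4t) - C_2e^(-2t)sin(4t)

Coefficient matrix A = [[-10, 20], [-4, 6]].
Characteristic polynomial det(A - λI) = λ^2 + 4λ + 20 = 0.
Eigenvalues λ = -2 ± 4i (complex conjugate pair).
For λ=-2+4i: an eigenvector is (-2,-1) - i(-1,0) = (-2 + i, -1).
A real fundamental pair from Re and Im of e^((-2+4i)t)v: X_1 = e^(-2t)(cos(4t)·(-2,-1) + sin(4t)·(-1,0)), X_2 = e^(-2t)(sin(4t)·(-2,-1) - cos(4t)·(-1,0)).
General solution: C_1X_1 + C_2X_2.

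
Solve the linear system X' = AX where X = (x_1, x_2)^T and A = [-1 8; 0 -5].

x_1(t) = 2c_1e^(-5t) - c_2e^(-t), x_2(t) = -c_1e^(-5t)

Coefficient matrix A = [[-1, 8], [0, -5]].
Characteristic polynomial det(A - λI) = λ^2 + 6λ + 5 = 0.
Eigenvalues λ = -5, -1.
For λ=-5: (A-λI) row 1 is [4, 8], so an eigenvector is (2, -1).
For λ=-1: (A-λI) row 1 is [0, 8], so an eigenvector is (-1, 0).
General solution: c_1e^(-5t)(2,-1) + c_2e^(-t)(-1,0).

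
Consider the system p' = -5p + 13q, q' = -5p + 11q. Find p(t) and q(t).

Coefficient matrix A = [[-5, 13], [-5, 11]].
Characteristic polynomial det(A - λI) = λ^2 - 6λ + 10 = 0.
Eigenvalues λ = 3 ± i (complex conjugate pair).
For λ=3+i: an eigenvector is (3,2) - i(2,1) = (3 - 2i, 2 - i).
A real fundamental pair from Re and Im of e^((3+i)t)v: X_1 = e^(3t)(cos(t)·(3,2) + sin(t)·(2,1)), X_2 = e^(3t)(sin(t)·(3,2) - cos(t)·(2,1)).
General solution: C_1X_1 + C_2X_2.

p(t) = 2C_1e^(3t)sin(t) + 3C_1e^(3t)cos(t) + 3C_2e^(3t)sin(t) - 2C_2e^(3t)cos(t), q(t) = C_1e^(3t)sin(t) + 2C_1e^(3t)cos(t) + 2C_2e^(3t)sin(t) - C_2e^(3t)cos(t)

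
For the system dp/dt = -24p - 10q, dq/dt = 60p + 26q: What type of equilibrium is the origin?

saddle

A = [[-24,-10],[60,26]]; det(A-λI) = λ^2 - 2λ - 24.
λ = -4, 6: opposite signs.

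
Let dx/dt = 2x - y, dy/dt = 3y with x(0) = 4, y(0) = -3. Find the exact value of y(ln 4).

-192

A = [[2,-1],[0,3]]; eigenvalues λ = 3, 2.
Eigenvectors: (-1,1) for λ=3, (-1,0) for λ=2.
From the initial condition, c_1 = -3, c_2 = -1.
y(ln 4) = (-3)(4^3)(1) + (-1)(4^2)(0) = -192.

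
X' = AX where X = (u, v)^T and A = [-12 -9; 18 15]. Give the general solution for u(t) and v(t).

Coefficient matrix A = [[-12, -9], [18, 15]].
Characteristic polynomial det(A - λI) = λ^2 - 3λ - 18 = 0.
Eigenvalues λ = 6, -3.
For λ=6: (A-λI) row 1 is [-18, -9], so an eigenvector is (-1, 2).
For λ=-3: (A-λI) row 1 is [-9, -9], so an eigenvector is (-1, 1).
General solution: c_1e^(6t)(-1,2) + c_2e^(-3t)(-1,1).

u(t) = -c_1e^(6t) - c_2e^(-3t), v(t) = 2c_1e^(6t) + c_2e^(-3t)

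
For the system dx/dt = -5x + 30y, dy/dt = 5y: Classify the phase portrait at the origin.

saddle

A = [[-5,30],[0,5]]; det(A-λI) = λ^2 - 25.
λ = -5, 5: opposite signs.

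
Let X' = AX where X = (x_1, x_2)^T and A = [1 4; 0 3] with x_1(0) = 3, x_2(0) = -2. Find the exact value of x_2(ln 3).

-54

A = [[1,4],[0,3]]; eigenvalues λ = 1, 3.
Eigenvectors: (1,0) for λ=1, (2,1) for λ=3.
From the initial condition, c_1 = 7, c_2 = -2.
x_2(ln 3) = (7)(3^1)(0) + (-2)(3^3)(1) = -54.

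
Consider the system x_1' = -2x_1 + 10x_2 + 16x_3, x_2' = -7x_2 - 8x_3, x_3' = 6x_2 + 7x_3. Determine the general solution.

x_1(t) = -2c_1e^(t) + c_2e^(-2t) - 8c_3e^(-t), x_2(t) = c_1e^(t) + 4c_3e^(-t), x_3(t) = -c_1e^(t) - 3c_3e^(-t)

Coefficient matrix A = [[-2, 10, 16], [0, -7, -8], [0, 6, 7]].
det(A - λI) = 0 gives eigenvalues λ = 1, -2, -1.
For λ=1: eigenvector (-2,1,-1).
For λ=-2: eigenvector (1,0,0).
For λ=-1: eigenvector (-8,4,-3).
General solution: c_1e^(t)(-2,1,-1) + c_2e^(-2t)(1,0,0) + c_3e^(-t)(-8,4,-3).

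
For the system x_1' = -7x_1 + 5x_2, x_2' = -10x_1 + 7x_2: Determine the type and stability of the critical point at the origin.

center

A = [[-7,5],[-10,7]]; det(A-λI) = λ^2 + 1.
λ = 0 ± i: zero real part.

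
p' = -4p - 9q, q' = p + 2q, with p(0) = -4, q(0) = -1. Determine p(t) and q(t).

p(t) = 21te^(-t) - 4e^(-t), q(t) = -7te^(-t) - e^(-t)

Coefficient matrix A = [[-4, -9], [1, 2]].
Characteristic polynomial det(A - λI) = λ^2 + 2λ + 1 = 0.
Single eigenvalue λ = -1 with algebraic multiplicity 2.
Eigenvector v = (-3,1); generalized eigenvector w with (A-λI)w=v is (-2,1).
General solution: e^(-t)[C_1·v + C_2·(t·v + w)].
Applying p(0)=-4, q(0)=-1 gives C_1=6, C_2=-7.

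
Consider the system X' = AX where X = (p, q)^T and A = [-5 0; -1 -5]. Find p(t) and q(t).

p(t) = C_2e^(-5t), q(t) = -C_1e^(-5t) - C_2te^(-5t) - 3C_2e^(-5t)

Coefficient matrix A = [[-5, 0], [-1, -5]].
Characteristic polynomial det(A - λI) = λ^2 + 10λ + 25 = 0.
Single eigenvalue λ = -5 with algebraic multiplicity 2.
Eigenvector v = (0,-1); generalized eigenvector w with (A-λI)w=v is (1,-3).
General solution: e^(-5t)[C_1·v + C_2·(t·v + w)].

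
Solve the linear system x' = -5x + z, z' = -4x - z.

Coefficient matrix A = [[-5, 1], [-4, -1]].
Characteristic polynomial det(A - λI) = λ^2 + 6λ + 9 = 0.
Single eigenvalue λ = -3 with algebraic multiplicity 2.
Eigenvector v = (-1,-2); generalized eigenvector w with (A-λI)w=v is (0,-1).
General solution: e^(-3t)[K_1·v + K_2·(t·v + w)].

x(t) = -K_1e^(-3t) - K_2te^(-3t), z(t) = -2K_1e^(-3t) - 2K_2te^(-3t) - K_2e^(-3t)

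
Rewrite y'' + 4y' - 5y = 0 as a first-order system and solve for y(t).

y(t) = c_1e^(t) + c_2e^(-5t)

Let x_1 = y, x_2 = y'. Then x_1' = x_2 and x_2' = 5x_1 - 4x_2.
A = [[0,1],[5,-4]]; det(A-λI) = λ^2 + 4λ - 5.
Eigenvalues λ = 1, -5 with eigenvectors (1,1), (1,-5).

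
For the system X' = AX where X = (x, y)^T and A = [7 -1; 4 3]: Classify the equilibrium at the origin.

A = [[7,-1],[4,3]]; det(A-λI) = λ^2 - 10λ + 25.
repeated λ = 5 with a single eigenvector.

unstable improper node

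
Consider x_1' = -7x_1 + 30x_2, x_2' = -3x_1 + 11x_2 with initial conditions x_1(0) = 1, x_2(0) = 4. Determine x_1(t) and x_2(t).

x_1(t) = 37e^(2t)sin(3t) + e^(2t)cos(3t), x_2(t) = 11e^(2t)sin(3t) + 4e^(2t)cos(3t)

Coefficient matrix A = [[-7, 30], [-3, 11]].
Characteristic polynomial det(A - λI) = λ^2 - 4λ + 13 = 0.
Eigenvalues λ = 2 ± 3i (complex conjugate pair).
For λ=2+3i: an eigenvector is (3,1) - i(1,0) = (3 - i, 1).
A real fundamental pair from Re and Im of e^((2+3i)t)v: X_1 = e^(2t)(cos(3t)·(3,1) + sin(3t)·(1,0)), X_2 = e^(2t)(sin(3t)·(3,1) - cos(3t)·(1,0)).
General solution: c_1X_1 + c_2X_2.
Applying x_1(0)=1, x_2(0)=4 gives c_1=4, c_2=11.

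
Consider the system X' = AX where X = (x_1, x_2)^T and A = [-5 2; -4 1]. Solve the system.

Coefficient matrix A = [[-5, 2], [-4, 1]].
Characteristic polynomial det(A - λI) = λ^2 + 4λ + 3 = 0.
Eigenvalues λ = -3, -1.
For λ=-3: (A-λI) row 1 is [-2, 2], so an eigenvector is (1, 1).
For λ=-1: (A-λI) row 1 is [-4, 2], so an eigenvector is (1, 2).
General solution: C_1e^(-3t)(1,1) + C_2e^(-t)(1,2).

x_1(t) = C_1e^(-3t) + C_2e^(-t), x_2(t) = C_1e^(-3t) + 2C_2e^(-t)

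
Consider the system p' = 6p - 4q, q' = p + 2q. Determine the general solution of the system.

p(t) = 2C_1e^(4t) + 2C_2te^(4t) - C_2e^(4t), q(t) = C_1e^(4t) + C_2te^(4t) - C_2e^(4t)

Coefficient matrix A = [[6, -4], [1, 2]].
Characteristic polynomial det(A - λI) = λ^2 - 8λ + 16 = 0.
Single eigenvalue λ = 4 with algebraic multiplicity 2.
Eigenvector v = (2,1); generalized eigenvector w with (A-λI)w=v is (-1,-1).
General solution: e^(4t)[C_1·v + C_2·(t·v + w)].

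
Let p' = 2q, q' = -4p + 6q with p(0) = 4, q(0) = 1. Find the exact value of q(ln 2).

A = [[0,2],[-4,6]]; eigenvalues λ = 2, 4.
Eigenvectors: (1,1) for λ=2, (-1,-2) for λ=4.
From the initial condition, c_1 = 7, c_2 = 3.
q(ln 2) = (7)(2^2)(1) + (3)(2^4)(-2) = -68.

-68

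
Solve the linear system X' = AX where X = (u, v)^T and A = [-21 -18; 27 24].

u(t) = C_1e^(-3t) - 2C_2e^(6t), v(t) = -C_1e^(-3t) + 3C_2e^(6t)

Coefficient matrix A = [[-21, -18], [27, 24]].
Characteristic polynomial det(A - λI) = λ^2 - 3λ - 18 = 0.
Eigenvalues λ = -3, 6.
For λ=-3: (A-λI) row 1 is [-18, -18], so an eigenvector is (1, -1).
For λ=6: (A-λI) row 1 is [-27, -18], so an eigenvector is (-2, 3).
General solution: C_1e^(-3t)(1,-1) + C_2e^(6t)(-2,3).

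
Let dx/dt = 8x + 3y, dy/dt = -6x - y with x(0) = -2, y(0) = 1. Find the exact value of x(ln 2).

A = [[8,3],[-6,-1]]; eigenvalues λ = 5, 2.
Eigenvectors: (1,-1) for λ=5, (1,-2) for λ=2.
From the initial condition, c_1 = -3, c_2 = 1.
x(ln 2) = (-3)(2^5)(1) + (1)(2^2)(1) = -92.

-92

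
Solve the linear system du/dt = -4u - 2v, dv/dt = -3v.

Coefficient matrix A = [[-4, -2], [0, -3]].
Characteristic polynomial det(A - λI) = λ^2 + 7λ + 12 = 0.
Eigenvalues λ = -4, -3.
For λ=-4: (A-λI) row 1 is [0, -2], so an eigenvector is (1, 0).
For λ=-3: (A-λI) row 1 is [-1, -2], so an eigenvector is (-2, 1).
General solution: c_1e^(-4t)(1,0) + c_2e^(-3t)(-2,1).

u(t) = c_1e^(-4t) - 2c_2e^(-3t), v(t) = c_2e^(-3t)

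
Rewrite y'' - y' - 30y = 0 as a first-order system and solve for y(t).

y(t) = c_1e^(-5t) + c_2e^(6t)

Let x_1 = y, x_2 = y'. Then x_1' = x_2 and x_2' = 30x_1 + x_2.
A = [[0,1],[30,1]]; det(A-λI) = λ^2 - λ - 30.
Eigenvalues λ = -5, 6 with eigenvectors (1,-5), (1,6).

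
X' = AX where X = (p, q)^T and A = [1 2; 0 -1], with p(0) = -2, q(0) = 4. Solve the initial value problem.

p(t) = 2e^(t) - 4e^(-t), q(t) = 4e^(-t)

Coefficient matrix A = [[1, 2], [0, -1]].
Characteristic polynomial det(A - λI) = λ^2 - 1 = 0.
Eigenvalues λ = -1, 1.
For λ=-1: (A-λI) row 1 is [2, 2], so an eigenvector is (-1, 1).
For λ=1: (A-λI) row 1 is [0, 2], so an eigenvector is (1, 0).
General solution: C_1e^(-t)(-1,1) + C_2e^(t)(1,0).
Applying p(0)=-2, q(0)=4 gives C_1=4, C_2=2.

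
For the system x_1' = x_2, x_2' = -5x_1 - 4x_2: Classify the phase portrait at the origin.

stable spiral

A = [[0,1],[-5,-4]]; det(A-λI) = λ^2 + 4λ + 5.
λ = -2 ± i: negative real part.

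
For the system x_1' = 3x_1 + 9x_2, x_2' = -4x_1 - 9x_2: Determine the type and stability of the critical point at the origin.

A = [[3,9],[-4,-9]]; det(A-λI) = λ^2 + 6λ + 9.
repeated λ = -3 with a single eigenvector.

stable improper node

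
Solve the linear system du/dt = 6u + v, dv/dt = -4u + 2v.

u(t) = -K_1e^(4t) - K_2te^(4t) + K_2e^(4t), v(t) = 2K_1e^(4t) + 2K_2te^(4t) - 3K_2e^(4t)

Coefficient matrix A = [[6, 1], [-4, 2]].
Characteristic polynomial det(A - λI) = λ^2 - 8λ + 16 = 0.
Single eigenvalue λ = 4 with algebraic multiplicity 2.
Eigenvector v = (-1,2); generalized eigenvector w with (A-λI)w=v is (1,-3).
General solution: e^(4t)[K_1·v + K_2·(t·v + w)].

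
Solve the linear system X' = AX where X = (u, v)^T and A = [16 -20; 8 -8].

u(t) = 2K_1e^(4t)sin(4t) - K_1e^(4t)cos(4t) - K_2e^(4t)sin(4t) - 2K_2e^(4t)cos(4t), v(t) = K_1e^(4t)sin(4t) - K_1e^(4t)cos(4t) - K_2e^(4t)sin(4t) - K_2e^(4t)cos(4t)

Coefficient matrix A = [[16, -20], [8, -8]].
Characteristic polynomial det(A - λI) = λ^2 - 8λ + 32 = 0.
Eigenvalues λ = 4 ± 4i (complex conjugate pair).
For λ=4+4i: an eigenvector is (-1,-1) - i(2,1) = (-1 - 2i, -1 - i).
A real fundamental pair from Re and Im of e^((4+4i)t)v: X_1 = e^(4t)(cos(4t)·(-1,-1) + sin(4t)·(2,1)), X_2 = e^(4t)(sin(4t)·(-1,-1) - cos(4t)·(2,1)).
General solution: K_1X_1 + K_2X_2.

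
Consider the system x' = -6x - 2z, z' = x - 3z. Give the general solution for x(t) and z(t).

x(t) = -c_1e^(-4t) + 2c_2e^(-5t), z(t) = c_1e^(-4t) - c_2e^(-5t)

Coefficient matrix A = [[-6, -2], [1, -3]].
Characteristic polynomial det(A - λI) = λ^2 + 9λ + 20 = 0.
Eigenvalues λ = -4, -5.
For λ=-4: (A-λI) row 1 is [-2, -2], so an eigenvector is (-1, 1).
For λ=-5: (A-λI) row 1 is [-1, -2], so an eigenvector is (2, -1).
General solution: c_1e^(-4t)(-1,1) + c_2e^(-5t)(2,-1).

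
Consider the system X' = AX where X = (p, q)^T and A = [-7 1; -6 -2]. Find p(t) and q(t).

p(t) = C_1e^(-4t) + C_2e^(-5t), q(t) = 3C_1e^(-4t) + 2C_2e^(-5t)

Coefficient matrix A = [[-7, 1], [-6, -2]].
Characteristic polynomial det(A - λI) = λ^2 + 9λ + 20 = 0.
Eigenvalues λ = -4, -5.
For λ=-4: (A-λI) row 1 is [-3, 1], so an eigenvector is (1, 3).
For λ=-5: (A-λI) row 1 is [-2, 1], so an eigenvector is (1, 2).
General solution: C_1e^(-4t)(1,3) + C_2e^(-5t)(1,2).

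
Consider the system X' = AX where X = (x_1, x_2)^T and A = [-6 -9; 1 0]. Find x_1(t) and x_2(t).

x_1(t) = -3C_1e^(-3t) - 3C_2te^(-3t) + C_2e^(-3t), x_2(t) = C_1e^(-3t) + C_2te^(-3t)

Coefficient matrix A = [[-6, -9], [1, 0]].
Characteristic polynomial det(A - λI) = λ^2 + 6λ + 9 = 0.
Single eigenvalue λ = -3 with algebraic multiplicity 2.
Eigenvector v = (-3,1); generalized eigenvector w with (A-λI)w=v is (1,0).
General solution: e^(-3t)[C_1·v + C_2·(t·v + w)].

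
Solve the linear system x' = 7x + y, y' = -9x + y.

Coefficient matrix A = [[7, 1], [-9, 1]].
Characteristic polynomial det(A - λI) = λ^2 - 8λ + 16 = 0.
Single eigenvalue λ = 4 with algebraic multiplicity 2.
Eigenvector v = (-1,3); generalized eigenvector w with (A-λI)w=v is (0,-1).
General solution: e^(4t)[C_1·v + C_2·(t·v + w)].

x(t) = -C_1e^(4t) - C_2te^(4t), y(t) = 3C_1e^(4t) + 3C_2te^(4t) - C_2e^(4t)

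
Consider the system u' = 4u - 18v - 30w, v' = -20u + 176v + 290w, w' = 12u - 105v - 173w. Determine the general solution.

Coefficient matrix A = [[4, -18, -30], [-20, 176, 290], [12, -105, -173]].
det(A - λI) = 0 gives eigenvalues λ = 4, 2, 1.
For λ=4: eigenvector (1,-10,6).
For λ=2: eigenvector (0,-5,3).
For λ=1: eigenvector (-2,18,-11).
General solution: C_1e^(4t)(1,-10,6) + C_2e^(2t)(0,-5,3) + C_3e^(t)(-2,18,-11).

u(t) = C_1e^(4t) - 2C_3e^(t), v(t) = -10C_1e^(4t) - 5C_2e^(2t) + 18C_3e^(t), w(t) = 6C_1e^(4t) + 3C_2e^(2t) - 11C_3e^(t)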